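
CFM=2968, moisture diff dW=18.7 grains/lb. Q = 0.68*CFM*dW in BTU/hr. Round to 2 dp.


Q = 0.68 * 2968 * 18.7 = 37741.09 BTU/hr

37741.09 BTU/hr


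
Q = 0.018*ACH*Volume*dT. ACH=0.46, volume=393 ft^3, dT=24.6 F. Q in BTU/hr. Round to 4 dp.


Q = 0.018 * 0.46 * 393 * 24.6 = 80.0494 BTU/hr

80.0494 BTU/hr


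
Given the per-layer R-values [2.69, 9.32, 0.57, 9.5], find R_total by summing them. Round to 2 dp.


R_total = 2.69 + 9.32 + 0.57 + 9.5 = 22.08

22.08


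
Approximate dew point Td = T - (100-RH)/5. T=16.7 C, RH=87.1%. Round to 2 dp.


Td = 16.7 - (100-87.1)/5 = 14.12 C

14.12 C


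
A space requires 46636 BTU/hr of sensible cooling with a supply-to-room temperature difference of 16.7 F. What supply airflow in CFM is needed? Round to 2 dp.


CFM = 46636 / (1.08 * 16.7) = 2585.72

2585.72 CFM


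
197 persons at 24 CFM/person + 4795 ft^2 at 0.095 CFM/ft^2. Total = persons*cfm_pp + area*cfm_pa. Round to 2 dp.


Total = 197*24 + 4795*0.095 = 5183.53 CFM

5183.53 CFM


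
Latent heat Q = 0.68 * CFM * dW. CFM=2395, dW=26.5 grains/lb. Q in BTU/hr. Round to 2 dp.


Q = 0.68 * 2395 * 26.5 = 43157.90 BTU/hr

43157.90 BTU/hr


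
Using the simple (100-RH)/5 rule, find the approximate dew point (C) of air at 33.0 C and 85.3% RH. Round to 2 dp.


Td = 33.0 - (100-85.3)/5 = 30.06 C

30.06 C


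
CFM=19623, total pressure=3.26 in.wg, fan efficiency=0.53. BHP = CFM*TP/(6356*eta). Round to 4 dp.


BHP = 19623 * 3.26 / (6356 * 0.53) = 18.9899 hp

18.9899 hp


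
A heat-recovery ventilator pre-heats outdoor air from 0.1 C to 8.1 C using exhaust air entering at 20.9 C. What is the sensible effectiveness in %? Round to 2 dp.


eff = (8.1-0.1)/(20.9-0.1)*100 = 38.46 %

38.46 %


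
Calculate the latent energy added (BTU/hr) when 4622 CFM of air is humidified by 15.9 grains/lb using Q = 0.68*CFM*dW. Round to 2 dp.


Q = 0.68 * 4622 * 15.9 = 49973.06 BTU/hr

49973.06 BTU/hr


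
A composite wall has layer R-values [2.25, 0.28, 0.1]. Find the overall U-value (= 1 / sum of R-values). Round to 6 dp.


R_total = 2.25 + 0.28 + 0.1 = 2.63
U = 1/2.63 = 0.380228

0.380228


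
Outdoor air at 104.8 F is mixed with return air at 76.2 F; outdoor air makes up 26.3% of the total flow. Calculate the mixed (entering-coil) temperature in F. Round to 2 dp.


T_mix = 76.2 + (26.3/100)*(104.8-76.2) = 83.72 F

83.72 F


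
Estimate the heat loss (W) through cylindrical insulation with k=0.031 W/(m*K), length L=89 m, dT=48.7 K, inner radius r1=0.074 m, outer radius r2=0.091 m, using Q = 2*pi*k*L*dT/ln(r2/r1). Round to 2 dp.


Q = 2*pi*0.031*89*48.7/ln(0.091/0.074) = 4082.46 W

4082.46 W


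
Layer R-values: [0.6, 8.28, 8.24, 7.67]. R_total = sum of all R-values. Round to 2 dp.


R_total = 0.6 + 8.28 + 8.24 + 7.67 = 24.79

24.79


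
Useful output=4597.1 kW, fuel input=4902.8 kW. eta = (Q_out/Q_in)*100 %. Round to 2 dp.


eta = (4597.1/4902.8)*100 = 93.76 %

93.76 %


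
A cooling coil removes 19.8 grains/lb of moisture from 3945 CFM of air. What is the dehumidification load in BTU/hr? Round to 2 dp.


Q = 0.68 * 3945 * 19.8 = 53115.48 BTU/hr

53115.48 BTU/hr


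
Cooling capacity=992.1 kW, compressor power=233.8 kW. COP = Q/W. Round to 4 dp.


COP = 992.1 / 233.8 = 4.2434

4.2434


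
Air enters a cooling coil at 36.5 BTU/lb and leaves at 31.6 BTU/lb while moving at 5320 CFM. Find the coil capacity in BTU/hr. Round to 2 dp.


Q = 4.5 * 5320 * (36.5 - 31.6) = 117306.00 BTU/hr

117306.00 BTU/hr


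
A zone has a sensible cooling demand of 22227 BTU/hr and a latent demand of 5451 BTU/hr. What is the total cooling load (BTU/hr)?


Qt = 22227 + 5451 = 27678 BTU/hr

27678 BTU/hr


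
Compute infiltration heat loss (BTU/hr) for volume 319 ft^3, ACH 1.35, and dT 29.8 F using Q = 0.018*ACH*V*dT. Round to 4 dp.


Q = 0.018 * 1.35 * 319 * 29.8 = 231.0007 BTU/hr

231.0007 BTU/hr


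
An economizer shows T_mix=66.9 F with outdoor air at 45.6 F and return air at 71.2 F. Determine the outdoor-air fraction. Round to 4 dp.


frac = (66.9 - 71.2) / (45.6 - 71.2) = 0.1680

0.1680


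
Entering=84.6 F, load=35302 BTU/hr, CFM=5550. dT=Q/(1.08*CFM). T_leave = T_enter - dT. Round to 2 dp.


dT = 35302/(1.08*5550) = 5.8896
T_leave = 84.6 - 5.8896 = 78.71 F

78.71 F


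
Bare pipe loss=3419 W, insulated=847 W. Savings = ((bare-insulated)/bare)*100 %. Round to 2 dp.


Savings = ((3419-847)/3419)*100 = 75.23 %

75.23 %


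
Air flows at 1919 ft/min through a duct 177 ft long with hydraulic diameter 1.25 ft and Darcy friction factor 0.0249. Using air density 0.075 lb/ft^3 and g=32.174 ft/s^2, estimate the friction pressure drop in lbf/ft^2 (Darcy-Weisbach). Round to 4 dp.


v_fps = 1919/60 = 31.9833 ft/s
dp = 0.0249*(177/1.25)*0.075*31.9833^2/(2*32.174) = 4.2037 lbf/ft^2

4.2037 lbf/ft^2


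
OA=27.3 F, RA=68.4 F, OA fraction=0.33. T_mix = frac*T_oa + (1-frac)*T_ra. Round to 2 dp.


T_mix = 0.33*27.3 + 0.67*68.4 = 54.84 F

54.84 F


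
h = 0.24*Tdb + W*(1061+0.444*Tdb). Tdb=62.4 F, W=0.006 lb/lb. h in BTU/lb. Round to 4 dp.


h = 0.24*62.4 + 0.006*(1061+0.444*62.4) = 21.5082 BTU/lb

21.5082 BTU/lb


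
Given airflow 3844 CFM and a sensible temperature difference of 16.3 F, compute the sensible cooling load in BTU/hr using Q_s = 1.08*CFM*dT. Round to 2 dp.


Q = 1.08 * 3844 * 16.3 = 67669.78 BTU/hr

67669.78 BTU/hr


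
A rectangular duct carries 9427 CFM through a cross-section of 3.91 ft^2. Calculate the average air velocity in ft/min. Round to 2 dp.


V = 9427 / 3.91 = 2411.00 ft/min

2411.00 ft/min


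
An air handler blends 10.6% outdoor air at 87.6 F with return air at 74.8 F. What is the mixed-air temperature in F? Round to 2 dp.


T_mix = 74.8 + (10.6/100)*(87.6-74.8) = 76.16 F

76.16 F


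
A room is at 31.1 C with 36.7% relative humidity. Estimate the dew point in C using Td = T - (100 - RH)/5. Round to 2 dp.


Td = 31.1 - (100-36.7)/5 = 18.44 C

18.44 C


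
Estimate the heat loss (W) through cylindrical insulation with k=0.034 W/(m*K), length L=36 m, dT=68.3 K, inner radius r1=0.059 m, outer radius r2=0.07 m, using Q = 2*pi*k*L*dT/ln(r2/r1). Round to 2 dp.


Q = 2*pi*0.034*36*68.3/ln(0.07/0.059) = 3072.51 W

3072.51 W


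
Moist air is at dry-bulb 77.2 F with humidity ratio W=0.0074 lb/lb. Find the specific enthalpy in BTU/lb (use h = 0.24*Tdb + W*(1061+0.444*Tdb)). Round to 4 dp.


h = 0.24*77.2 + 0.0074*(1061+0.444*77.2) = 26.6330 BTU/lb

26.6330 BTU/lb


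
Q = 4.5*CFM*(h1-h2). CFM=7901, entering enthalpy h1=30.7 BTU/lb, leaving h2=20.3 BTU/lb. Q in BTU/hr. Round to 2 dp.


Q = 4.5 * 7901 * (30.7 - 20.3) = 369766.80 BTU/hr

369766.80 BTU/hr


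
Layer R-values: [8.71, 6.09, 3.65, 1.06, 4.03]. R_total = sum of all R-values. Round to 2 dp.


R_total = 8.71 + 6.09 + 3.65 + 1.06 + 4.03 = 23.54

23.54


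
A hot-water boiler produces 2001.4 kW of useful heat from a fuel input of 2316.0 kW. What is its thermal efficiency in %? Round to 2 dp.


eta = (2001.4/2316.0)*100 = 86.42 %

86.42 %


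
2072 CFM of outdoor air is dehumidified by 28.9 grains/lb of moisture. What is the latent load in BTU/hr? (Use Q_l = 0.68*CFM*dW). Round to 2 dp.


Q = 0.68 * 2072 * 28.9 = 40718.94 BTU/hr

40718.94 BTU/hr


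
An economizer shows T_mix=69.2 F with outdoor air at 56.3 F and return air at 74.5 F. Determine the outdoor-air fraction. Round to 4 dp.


frac = (69.2 - 74.5) / (56.3 - 74.5) = 0.2912

0.2912


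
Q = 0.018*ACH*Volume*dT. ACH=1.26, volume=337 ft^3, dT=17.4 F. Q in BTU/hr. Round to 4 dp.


Q = 0.018 * 1.26 * 337 * 17.4 = 132.9910 BTU/hr

132.9910 BTU/hr


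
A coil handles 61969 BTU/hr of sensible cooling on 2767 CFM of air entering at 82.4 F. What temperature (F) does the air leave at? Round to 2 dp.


dT = 61969/(1.08*2767) = 20.7368
T_leave = 82.4 - 20.7368 = 61.66 F

61.66 F


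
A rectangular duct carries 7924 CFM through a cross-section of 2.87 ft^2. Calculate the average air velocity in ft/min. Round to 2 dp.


V = 7924 / 2.87 = 2760.98 ft/min

2760.98 ft/min


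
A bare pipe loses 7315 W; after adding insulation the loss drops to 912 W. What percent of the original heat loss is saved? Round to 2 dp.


Savings = ((7315-912)/7315)*100 = 87.53 %

87.53 %


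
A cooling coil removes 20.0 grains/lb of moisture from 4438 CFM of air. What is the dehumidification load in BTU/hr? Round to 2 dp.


Q = 0.68 * 4438 * 20.0 = 60356.80 BTU/hr

60356.80 BTU/hr


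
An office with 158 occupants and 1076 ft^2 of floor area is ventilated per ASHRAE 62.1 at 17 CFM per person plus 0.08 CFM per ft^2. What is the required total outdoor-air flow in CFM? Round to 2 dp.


Total = 158*17 + 1076*0.08 = 2772.08 CFM

2772.08 CFM


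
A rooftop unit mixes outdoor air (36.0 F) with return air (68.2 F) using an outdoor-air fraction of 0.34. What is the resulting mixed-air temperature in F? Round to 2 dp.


T_mix = 0.34*36.0 + 0.66*68.2 = 57.25 F

57.25 F


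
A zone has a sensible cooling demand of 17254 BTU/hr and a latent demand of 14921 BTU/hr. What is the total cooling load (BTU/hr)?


Qt = 17254 + 14921 = 32175 BTU/hr

32175 BTU/hr


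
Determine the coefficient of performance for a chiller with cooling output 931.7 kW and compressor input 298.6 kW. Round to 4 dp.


COP = 931.7 / 298.6 = 3.1202

3.1202


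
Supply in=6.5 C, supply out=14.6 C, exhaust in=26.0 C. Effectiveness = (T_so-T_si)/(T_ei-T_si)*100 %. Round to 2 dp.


eff = (14.6-6.5)/(26.0-6.5)*100 = 41.54 %

41.54 %


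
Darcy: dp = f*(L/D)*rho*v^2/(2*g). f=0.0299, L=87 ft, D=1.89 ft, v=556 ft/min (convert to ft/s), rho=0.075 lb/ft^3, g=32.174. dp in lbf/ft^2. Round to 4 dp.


v_fps = 556/60 = 9.2667 ft/s
dp = 0.0299*(87/1.89)*0.075*9.2667^2/(2*32.174) = 0.1378 lbf/ft^2

0.1378 lbf/ft^2


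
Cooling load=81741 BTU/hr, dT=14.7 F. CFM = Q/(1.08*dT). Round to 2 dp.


CFM = 81741 / (1.08 * 14.7) = 5148.72

5148.72 CFM


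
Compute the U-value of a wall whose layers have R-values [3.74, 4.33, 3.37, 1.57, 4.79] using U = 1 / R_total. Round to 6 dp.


R_total = 3.74 + 4.33 + 3.37 + 1.57 + 4.79 = 17.80
U = 1/17.80 = 0.056180

0.056180


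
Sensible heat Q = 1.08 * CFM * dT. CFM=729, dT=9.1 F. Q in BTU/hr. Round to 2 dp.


Q = 1.08 * 729 * 9.1 = 7164.61 BTU/hr

7164.61 BTU/hr


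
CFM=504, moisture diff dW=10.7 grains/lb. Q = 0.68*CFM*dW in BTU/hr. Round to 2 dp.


Q = 0.68 * 504 * 10.7 = 3667.10 BTU/hr

3667.10 BTU/hr


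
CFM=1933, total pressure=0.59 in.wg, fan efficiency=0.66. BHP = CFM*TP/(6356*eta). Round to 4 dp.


BHP = 1933 * 0.59 / (6356 * 0.66) = 0.2719 hp

0.2719 hp


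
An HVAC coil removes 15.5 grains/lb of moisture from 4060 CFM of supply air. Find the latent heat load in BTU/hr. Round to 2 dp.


Q = 0.68 * 4060 * 15.5 = 42792.40 BTU/hr

42792.40 BTU/hr


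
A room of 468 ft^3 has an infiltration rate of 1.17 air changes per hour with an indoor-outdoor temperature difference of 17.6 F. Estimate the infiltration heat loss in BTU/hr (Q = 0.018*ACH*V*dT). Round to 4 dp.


Q = 0.018 * 1.17 * 468 * 17.6 = 173.4670 BTU/hr

173.4670 BTU/hr


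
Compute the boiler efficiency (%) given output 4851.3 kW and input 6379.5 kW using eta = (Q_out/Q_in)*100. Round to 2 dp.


eta = (4851.3/6379.5)*100 = 76.05 %

76.05 %


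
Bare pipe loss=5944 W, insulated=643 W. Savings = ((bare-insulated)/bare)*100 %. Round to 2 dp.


Savings = ((5944-643)/5944)*100 = 89.18 %

89.18 %


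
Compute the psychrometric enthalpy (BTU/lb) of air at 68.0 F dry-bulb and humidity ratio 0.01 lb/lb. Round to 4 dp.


h = 0.24*68.0 + 0.01*(1061+0.444*68.0) = 27.2319 BTU/lb

27.2319 BTU/lb


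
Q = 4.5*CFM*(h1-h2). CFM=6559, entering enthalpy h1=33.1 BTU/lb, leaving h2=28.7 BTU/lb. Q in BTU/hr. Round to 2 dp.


Q = 4.5 * 6559 * (33.1 - 28.7) = 129868.20 BTU/hr

129868.20 BTU/hr


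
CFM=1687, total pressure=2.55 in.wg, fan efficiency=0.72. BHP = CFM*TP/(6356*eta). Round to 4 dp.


BHP = 1687 * 2.55 / (6356 * 0.72) = 0.9400 hp

0.9400 hp


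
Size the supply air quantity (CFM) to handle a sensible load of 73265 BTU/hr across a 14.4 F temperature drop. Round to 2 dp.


CFM = 73265 / (1.08 * 14.4) = 4710.97

4710.97 CFM


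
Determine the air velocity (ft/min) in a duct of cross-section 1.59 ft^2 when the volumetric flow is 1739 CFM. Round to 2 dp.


V = 1739 / 1.59 = 1093.71 ft/min

1093.71 ft/min


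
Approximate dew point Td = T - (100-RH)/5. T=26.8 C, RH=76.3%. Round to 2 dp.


Td = 26.8 - (100-76.3)/5 = 22.06 C

22.06 C


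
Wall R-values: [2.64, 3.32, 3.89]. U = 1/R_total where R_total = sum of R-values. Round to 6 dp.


R_total = 2.64 + 3.32 + 3.89 = 9.85
U = 1/9.85 = 0.101523

0.101523


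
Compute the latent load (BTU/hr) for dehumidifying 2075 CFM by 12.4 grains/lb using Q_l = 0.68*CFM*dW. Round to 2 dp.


Q = 0.68 * 2075 * 12.4 = 17496.40 BTU/hr

17496.40 BTU/hr


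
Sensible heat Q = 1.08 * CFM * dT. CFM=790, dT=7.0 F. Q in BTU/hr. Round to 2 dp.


Q = 1.08 * 790 * 7.0 = 5972.40 BTU/hr

5972.40 BTU/hr


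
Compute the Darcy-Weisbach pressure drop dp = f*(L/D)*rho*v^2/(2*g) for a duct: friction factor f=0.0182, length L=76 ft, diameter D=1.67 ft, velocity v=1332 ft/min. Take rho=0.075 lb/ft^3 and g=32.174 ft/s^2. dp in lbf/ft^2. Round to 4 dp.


v_fps = 1332/60 = 22.2 ft/s
dp = 0.0182*(76/1.67)*0.075*22.2^2/(2*32.174) = 0.4758 lbf/ft^2

0.4758 lbf/ft^2


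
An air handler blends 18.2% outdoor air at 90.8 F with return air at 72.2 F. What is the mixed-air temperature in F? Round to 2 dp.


T_mix = 72.2 + (18.2/100)*(90.8-72.2) = 75.59 F

75.59 F


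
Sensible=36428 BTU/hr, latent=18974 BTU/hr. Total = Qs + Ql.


Qt = 36428 + 18974 = 55402 BTU/hr

55402 BTU/hr


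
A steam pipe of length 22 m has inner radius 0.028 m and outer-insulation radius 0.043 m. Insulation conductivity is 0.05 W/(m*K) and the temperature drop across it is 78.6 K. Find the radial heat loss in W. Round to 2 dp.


Q = 2*pi*0.05*22*78.6/ln(0.043/0.028) = 1266.32 W

1266.32 W


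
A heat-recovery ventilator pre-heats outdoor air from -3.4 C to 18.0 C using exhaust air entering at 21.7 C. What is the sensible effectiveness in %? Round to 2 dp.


eff = (18.0-(-3.4))/(21.7-(-3.4))*100 = 85.26 %

85.26 %


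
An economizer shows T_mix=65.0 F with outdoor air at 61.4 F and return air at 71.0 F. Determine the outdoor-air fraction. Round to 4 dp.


frac = (65.0 - 71.0) / (61.4 - 71.0) = 0.6250

0.6250


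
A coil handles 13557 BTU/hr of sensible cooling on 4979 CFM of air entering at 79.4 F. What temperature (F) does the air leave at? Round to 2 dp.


dT = 13557/(1.08*4979) = 2.5211
T_leave = 79.4 - 2.5211 = 76.88 F

76.88 F


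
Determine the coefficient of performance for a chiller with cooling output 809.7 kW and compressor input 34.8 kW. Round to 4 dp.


COP = 809.7 / 34.8 = 23.2672

23.2672


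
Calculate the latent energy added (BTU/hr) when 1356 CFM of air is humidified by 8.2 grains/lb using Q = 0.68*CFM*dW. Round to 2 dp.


Q = 0.68 * 1356 * 8.2 = 7561.06 BTU/hr

7561.06 BTU/hr


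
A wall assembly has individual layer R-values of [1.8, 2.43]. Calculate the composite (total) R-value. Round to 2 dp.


R_total = 1.8 + 2.43 = 4.23

4.23


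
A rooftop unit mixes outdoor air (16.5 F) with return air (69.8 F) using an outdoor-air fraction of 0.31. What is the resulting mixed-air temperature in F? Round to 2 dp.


T_mix = 0.31*16.5 + 0.69*69.8 = 53.28 F

53.28 F


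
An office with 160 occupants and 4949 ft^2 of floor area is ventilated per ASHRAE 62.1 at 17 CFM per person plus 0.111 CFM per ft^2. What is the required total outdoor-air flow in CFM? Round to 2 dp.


Total = 160*17 + 4949*0.111 = 3269.34 CFM

3269.34 CFM


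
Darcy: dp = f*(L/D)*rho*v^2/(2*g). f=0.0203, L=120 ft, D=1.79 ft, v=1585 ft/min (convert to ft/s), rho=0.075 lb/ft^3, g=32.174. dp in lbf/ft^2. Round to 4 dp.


v_fps = 1585/60 = 26.4167 ft/s
dp = 0.0203*(120/1.79)*0.075*26.4167^2/(2*32.174) = 1.1069 lbf/ft^2

1.1069 lbf/ft^2


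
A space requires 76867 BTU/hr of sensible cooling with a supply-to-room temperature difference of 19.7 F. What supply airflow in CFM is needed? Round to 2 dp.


CFM = 76867 / (1.08 * 19.7) = 3612.85

3612.85 CFM


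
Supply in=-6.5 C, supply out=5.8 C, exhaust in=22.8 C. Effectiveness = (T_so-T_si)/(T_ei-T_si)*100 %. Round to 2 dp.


eff = (5.8-(-6.5))/(22.8-(-6.5))*100 = 41.98 %

41.98 %


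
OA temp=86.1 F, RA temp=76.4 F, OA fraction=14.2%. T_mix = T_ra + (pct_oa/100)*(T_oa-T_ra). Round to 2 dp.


T_mix = 76.4 + (14.2/100)*(86.1-76.4) = 77.78 F

77.78 F


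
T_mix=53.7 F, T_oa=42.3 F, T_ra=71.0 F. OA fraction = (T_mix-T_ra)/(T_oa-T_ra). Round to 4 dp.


frac = (53.7 - 71.0) / (42.3 - 71.0) = 0.6028

0.6028


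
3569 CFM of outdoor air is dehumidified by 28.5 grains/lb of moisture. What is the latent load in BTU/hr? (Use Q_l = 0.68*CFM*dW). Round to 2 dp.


Q = 0.68 * 3569 * 28.5 = 69167.22 BTU/hr

69167.22 BTU/hr


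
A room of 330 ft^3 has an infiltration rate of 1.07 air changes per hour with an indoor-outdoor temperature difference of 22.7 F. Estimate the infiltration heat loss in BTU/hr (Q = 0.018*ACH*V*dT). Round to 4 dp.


Q = 0.018 * 1.07 * 330 * 22.7 = 144.2767 BTU/hr

144.2767 BTU/hr


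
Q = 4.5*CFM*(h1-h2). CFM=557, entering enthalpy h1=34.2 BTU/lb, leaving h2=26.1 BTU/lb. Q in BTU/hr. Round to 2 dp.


Q = 4.5 * 557 * (34.2 - 26.1) = 20302.65 BTU/hr

20302.65 BTU/hr


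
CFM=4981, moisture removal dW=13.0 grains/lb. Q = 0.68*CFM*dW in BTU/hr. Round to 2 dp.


Q = 0.68 * 4981 * 13.0 = 44032.04 BTU/hr

44032.04 BTU/hr


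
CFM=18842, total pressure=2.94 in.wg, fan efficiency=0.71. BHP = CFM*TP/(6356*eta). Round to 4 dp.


BHP = 18842 * 2.94 / (6356 * 0.71) = 12.2753 hp

12.2753 hp


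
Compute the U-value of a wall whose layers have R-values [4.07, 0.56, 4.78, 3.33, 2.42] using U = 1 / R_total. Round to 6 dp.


R_total = 4.07 + 0.56 + 4.78 + 3.33 + 2.42 = 15.16
U = 1/15.16 = 0.065963

0.065963


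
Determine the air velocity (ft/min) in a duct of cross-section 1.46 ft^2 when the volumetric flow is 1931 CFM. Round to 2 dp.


V = 1931 / 1.46 = 1322.60 ft/min

1322.60 ft/min


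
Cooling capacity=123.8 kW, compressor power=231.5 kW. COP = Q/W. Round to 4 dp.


COP = 123.8 / 231.5 = 0.5348

0.5348


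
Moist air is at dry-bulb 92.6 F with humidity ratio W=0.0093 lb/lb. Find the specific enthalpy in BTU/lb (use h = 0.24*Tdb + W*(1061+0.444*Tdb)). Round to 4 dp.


h = 0.24*92.6 + 0.0093*(1061+0.444*92.6) = 32.4737 BTU/lb

32.4737 BTU/lb


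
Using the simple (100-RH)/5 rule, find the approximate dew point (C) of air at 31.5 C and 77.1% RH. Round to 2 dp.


Td = 31.5 - (100-77.1)/5 = 26.92 C

26.92 C


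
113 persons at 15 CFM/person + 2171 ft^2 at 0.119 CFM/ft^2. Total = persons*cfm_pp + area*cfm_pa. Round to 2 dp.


Total = 113*15 + 2171*0.119 = 1953.35 CFM

1953.35 CFM


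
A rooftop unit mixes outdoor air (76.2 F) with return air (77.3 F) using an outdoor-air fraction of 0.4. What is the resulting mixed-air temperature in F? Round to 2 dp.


T_mix = 0.4*76.2 + 0.6*77.3 = 76.86 F

76.86 F


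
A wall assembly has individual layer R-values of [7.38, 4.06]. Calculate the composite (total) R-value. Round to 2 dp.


R_total = 7.38 + 4.06 = 11.44

11.44


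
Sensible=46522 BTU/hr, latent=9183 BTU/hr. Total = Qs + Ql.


Qt = 46522 + 9183 = 55705 BTU/hr

55705 BTU/hr


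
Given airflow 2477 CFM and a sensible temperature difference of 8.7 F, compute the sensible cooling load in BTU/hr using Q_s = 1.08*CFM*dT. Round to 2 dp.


Q = 1.08 * 2477 * 8.7 = 23273.89 BTU/hr

23273.89 BTU/hr


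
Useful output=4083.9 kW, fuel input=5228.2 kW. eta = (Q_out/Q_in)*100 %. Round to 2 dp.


eta = (4083.9/5228.2)*100 = 78.11 %

78.11 %


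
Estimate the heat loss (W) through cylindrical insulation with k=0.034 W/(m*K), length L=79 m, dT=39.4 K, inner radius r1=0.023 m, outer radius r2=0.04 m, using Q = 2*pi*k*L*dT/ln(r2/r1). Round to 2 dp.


Q = 2*pi*0.034*79*39.4/ln(0.04/0.023) = 1201.59 W

1201.59 W


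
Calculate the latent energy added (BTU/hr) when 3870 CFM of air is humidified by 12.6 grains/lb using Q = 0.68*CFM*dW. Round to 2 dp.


Q = 0.68 * 3870 * 12.6 = 33158.16 BTU/hr

33158.16 BTU/hr


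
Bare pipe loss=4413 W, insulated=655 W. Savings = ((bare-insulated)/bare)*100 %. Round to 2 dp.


Savings = ((4413-655)/4413)*100 = 85.16 %

85.16 %


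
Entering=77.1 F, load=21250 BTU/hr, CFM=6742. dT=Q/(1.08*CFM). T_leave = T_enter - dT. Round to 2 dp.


dT = 21250/(1.08*6742) = 2.9184
T_leave = 77.1 - 2.9184 = 74.18 F

74.18 F


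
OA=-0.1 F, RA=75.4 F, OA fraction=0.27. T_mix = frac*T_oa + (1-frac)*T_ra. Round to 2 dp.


T_mix = 0.27*(-0.1) + 0.73*75.4 = 55.02 F

55.02 F


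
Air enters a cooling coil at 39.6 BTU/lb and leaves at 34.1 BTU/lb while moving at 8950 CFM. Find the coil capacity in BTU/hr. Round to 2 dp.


Q = 4.5 * 8950 * (39.6 - 34.1) = 221512.50 BTU/hr

221512.50 BTU/hr


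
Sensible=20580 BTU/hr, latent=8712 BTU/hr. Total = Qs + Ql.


Qt = 20580 + 8712 = 29292 BTU/hr

29292 BTU/hr


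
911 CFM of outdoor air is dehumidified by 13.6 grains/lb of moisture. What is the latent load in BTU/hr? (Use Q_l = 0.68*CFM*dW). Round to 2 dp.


Q = 0.68 * 911 * 13.6 = 8424.93 BTU/hr

8424.93 BTU/hr


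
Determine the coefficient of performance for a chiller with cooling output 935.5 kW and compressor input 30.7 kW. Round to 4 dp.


COP = 935.5 / 30.7 = 30.4723

30.4723


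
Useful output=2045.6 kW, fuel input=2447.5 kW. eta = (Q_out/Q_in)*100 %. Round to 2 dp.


eta = (2045.6/2447.5)*100 = 83.58 %

83.58 %


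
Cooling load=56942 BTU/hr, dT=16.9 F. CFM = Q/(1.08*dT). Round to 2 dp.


CFM = 56942 / (1.08 * 16.9) = 3119.77

3119.77 CFM


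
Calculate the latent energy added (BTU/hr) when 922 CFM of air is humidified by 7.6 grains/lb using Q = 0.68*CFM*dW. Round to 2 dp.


Q = 0.68 * 922 * 7.6 = 4764.90 BTU/hr

4764.90 BTU/hr


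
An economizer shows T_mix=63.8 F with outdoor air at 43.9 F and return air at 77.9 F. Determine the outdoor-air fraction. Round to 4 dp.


frac = (63.8 - 77.9) / (43.9 - 77.9) = 0.4147

0.4147


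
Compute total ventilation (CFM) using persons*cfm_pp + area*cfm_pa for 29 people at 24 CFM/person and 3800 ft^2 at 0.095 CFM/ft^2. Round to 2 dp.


Total = 29*24 + 3800*0.095 = 1057.00 CFM

1057.00 CFM


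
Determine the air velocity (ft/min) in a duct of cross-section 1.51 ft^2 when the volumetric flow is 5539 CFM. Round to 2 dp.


V = 5539 / 1.51 = 3668.21 ft/min

3668.21 ft/min


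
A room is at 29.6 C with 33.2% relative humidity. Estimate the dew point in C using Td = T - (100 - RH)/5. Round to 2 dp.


Td = 29.6 - (100-33.2)/5 = 16.24 C

16.24 C


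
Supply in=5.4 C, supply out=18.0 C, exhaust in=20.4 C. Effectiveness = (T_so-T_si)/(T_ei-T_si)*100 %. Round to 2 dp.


eff = (18.0-5.4)/(20.4-5.4)*100 = 84.00 %

84.00 %


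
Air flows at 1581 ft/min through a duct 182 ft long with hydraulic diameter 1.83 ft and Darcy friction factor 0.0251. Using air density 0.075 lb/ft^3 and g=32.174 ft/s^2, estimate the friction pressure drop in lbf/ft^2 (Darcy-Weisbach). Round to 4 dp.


v_fps = 1581/60 = 26.35 ft/s
dp = 0.0251*(182/1.83)*0.075*26.35^2/(2*32.174) = 2.0201 lbf/ft^2

2.0201 lbf/ft^2


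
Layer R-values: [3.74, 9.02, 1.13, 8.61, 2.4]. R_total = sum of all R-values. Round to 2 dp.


R_total = 3.74 + 9.02 + 1.13 + 8.61 + 2.4 = 24.90

24.90


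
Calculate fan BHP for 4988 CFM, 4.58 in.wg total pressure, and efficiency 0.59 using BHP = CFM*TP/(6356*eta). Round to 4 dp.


BHP = 4988 * 4.58 / (6356 * 0.59) = 6.0919 hp

6.0919 hp


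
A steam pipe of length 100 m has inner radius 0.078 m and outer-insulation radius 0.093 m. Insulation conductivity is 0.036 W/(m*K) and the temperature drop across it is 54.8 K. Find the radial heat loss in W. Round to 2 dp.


Q = 2*pi*0.036*100*54.8/ln(0.093/0.078) = 7047.26 W

7047.26 W


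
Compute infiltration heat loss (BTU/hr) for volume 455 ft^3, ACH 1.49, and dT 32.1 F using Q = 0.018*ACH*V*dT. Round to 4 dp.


Q = 0.018 * 1.49 * 455 * 32.1 = 391.7195 BTU/hr

391.7195 BTU/hr


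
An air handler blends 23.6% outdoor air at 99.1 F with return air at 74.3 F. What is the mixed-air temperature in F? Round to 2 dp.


T_mix = 74.3 + (23.6/100)*(99.1-74.3) = 80.15 F

80.15 F


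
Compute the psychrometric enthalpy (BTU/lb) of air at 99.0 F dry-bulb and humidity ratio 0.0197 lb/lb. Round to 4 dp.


h = 0.24*99.0 + 0.0197*(1061+0.444*99.0) = 45.5276 BTU/lb

45.5276 BTU/lb


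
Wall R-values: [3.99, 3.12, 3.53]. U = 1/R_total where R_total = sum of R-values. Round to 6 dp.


R_total = 3.99 + 3.12 + 3.53 = 10.64
U = 1/10.64 = 0.093985

0.093985


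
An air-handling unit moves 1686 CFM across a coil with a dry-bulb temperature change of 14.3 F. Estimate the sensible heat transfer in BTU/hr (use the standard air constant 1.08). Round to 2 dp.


Q = 1.08 * 1686 * 14.3 = 26038.58 BTU/hr

26038.58 BTU/hr


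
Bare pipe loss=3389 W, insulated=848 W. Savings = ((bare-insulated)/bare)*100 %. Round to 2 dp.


Savings = ((3389-848)/3389)*100 = 74.98 %

74.98 %


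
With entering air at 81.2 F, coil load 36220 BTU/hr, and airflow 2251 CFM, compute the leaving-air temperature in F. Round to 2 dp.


dT = 36220/(1.08*2251) = 14.8987
T_leave = 81.2 - 14.8987 = 66.30 F

66.30 F


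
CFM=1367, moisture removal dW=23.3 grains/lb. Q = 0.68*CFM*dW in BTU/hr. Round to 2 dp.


Q = 0.68 * 1367 * 23.3 = 21658.75 BTU/hr

21658.75 BTU/hr


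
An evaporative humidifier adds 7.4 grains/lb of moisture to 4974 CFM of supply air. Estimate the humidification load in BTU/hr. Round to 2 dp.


Q = 0.68 * 4974 * 7.4 = 25029.17 BTU/hr

25029.17 BTU/hr


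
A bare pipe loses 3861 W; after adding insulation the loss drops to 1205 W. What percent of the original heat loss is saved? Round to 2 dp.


Savings = ((3861-1205)/3861)*100 = 68.79 %

68.79 %


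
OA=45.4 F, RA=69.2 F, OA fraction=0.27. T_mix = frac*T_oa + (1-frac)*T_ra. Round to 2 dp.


T_mix = 0.27*45.4 + 0.73*69.2 = 62.77 F

62.77 F


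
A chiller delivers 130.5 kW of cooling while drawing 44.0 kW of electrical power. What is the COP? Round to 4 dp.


COP = 130.5 / 44.0 = 2.9659

2.9659


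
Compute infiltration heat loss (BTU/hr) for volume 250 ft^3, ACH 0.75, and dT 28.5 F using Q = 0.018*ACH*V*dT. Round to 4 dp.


Q = 0.018 * 0.75 * 250 * 28.5 = 96.1875 BTU/hr

96.1875 BTU/hr


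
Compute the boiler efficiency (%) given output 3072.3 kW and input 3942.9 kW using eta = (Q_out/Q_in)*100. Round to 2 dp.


eta = (3072.3/3942.9)*100 = 77.92 %

77.92 %


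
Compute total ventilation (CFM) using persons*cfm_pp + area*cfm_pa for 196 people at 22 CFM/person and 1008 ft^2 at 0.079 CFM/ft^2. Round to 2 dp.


Total = 196*22 + 1008*0.079 = 4391.63 CFM

4391.63 CFM


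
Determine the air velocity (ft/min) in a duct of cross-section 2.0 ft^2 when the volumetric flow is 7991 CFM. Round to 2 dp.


V = 7991 / 2.0 = 3995.50 ft/min

3995.50 ft/min


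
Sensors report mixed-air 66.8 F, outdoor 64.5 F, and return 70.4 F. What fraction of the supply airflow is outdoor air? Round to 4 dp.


frac = (66.8 - 70.4) / (64.5 - 70.4) = 0.6102

0.6102


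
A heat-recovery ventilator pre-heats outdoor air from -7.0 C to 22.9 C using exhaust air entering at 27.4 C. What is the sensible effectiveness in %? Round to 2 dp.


eff = (22.9-(-7.0))/(27.4-(-7.0))*100 = 86.92 %

86.92 %


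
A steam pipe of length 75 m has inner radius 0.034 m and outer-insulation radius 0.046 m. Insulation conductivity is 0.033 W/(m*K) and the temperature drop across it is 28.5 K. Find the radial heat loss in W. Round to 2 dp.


Q = 2*pi*0.033*75*28.5/ln(0.046/0.034) = 1466.19 W

1466.19 W


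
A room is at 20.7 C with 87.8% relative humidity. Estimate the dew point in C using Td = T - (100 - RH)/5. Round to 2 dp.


Td = 20.7 - (100-87.8)/5 = 18.26 C

18.26 C


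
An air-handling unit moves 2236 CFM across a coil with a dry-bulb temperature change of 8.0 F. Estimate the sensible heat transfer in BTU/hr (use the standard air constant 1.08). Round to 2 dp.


Q = 1.08 * 2236 * 8.0 = 19319.04 BTU/hr

19319.04 BTU/hr


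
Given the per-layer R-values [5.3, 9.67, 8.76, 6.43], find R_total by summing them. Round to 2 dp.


R_total = 5.3 + 9.67 + 8.76 + 6.43 = 30.16

30.16


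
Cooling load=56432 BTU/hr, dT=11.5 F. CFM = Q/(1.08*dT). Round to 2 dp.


CFM = 56432 / (1.08 * 11.5) = 4543.64

4543.64 CFM


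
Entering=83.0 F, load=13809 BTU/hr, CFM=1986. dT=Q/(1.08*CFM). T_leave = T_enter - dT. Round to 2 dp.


dT = 13809/(1.08*1986) = 6.4381
T_leave = 83.0 - 6.4381 = 76.56 F

76.56 F


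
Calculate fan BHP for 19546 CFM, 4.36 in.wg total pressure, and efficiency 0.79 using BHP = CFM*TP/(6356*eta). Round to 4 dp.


BHP = 19546 * 4.36 / (6356 * 0.79) = 16.9720 hp

16.9720 hp


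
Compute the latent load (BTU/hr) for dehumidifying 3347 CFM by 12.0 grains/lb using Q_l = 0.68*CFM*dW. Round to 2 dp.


Q = 0.68 * 3347 * 12.0 = 27311.52 BTU/hr

27311.52 BTU/hr


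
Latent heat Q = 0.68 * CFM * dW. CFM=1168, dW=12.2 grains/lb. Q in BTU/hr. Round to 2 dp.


Q = 0.68 * 1168 * 12.2 = 9689.73 BTU/hr

9689.73 BTU/hr


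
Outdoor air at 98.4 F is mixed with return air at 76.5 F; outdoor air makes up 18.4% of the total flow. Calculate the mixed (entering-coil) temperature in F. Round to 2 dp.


T_mix = 76.5 + (18.4/100)*(98.4-76.5) = 80.53 F

80.53 F


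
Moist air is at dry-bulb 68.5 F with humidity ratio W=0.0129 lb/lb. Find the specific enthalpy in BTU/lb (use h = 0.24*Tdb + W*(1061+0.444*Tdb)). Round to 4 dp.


h = 0.24*68.5 + 0.0129*(1061+0.444*68.5) = 30.5192 BTU/lb

30.5192 BTU/lb


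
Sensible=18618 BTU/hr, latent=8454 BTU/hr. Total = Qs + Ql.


Qt = 18618 + 8454 = 27072 BTU/hr

27072 BTU/hr


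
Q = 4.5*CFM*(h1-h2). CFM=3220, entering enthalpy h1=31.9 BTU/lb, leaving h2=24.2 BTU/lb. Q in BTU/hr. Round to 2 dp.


Q = 4.5 * 3220 * (31.9 - 24.2) = 111573.00 BTU/hr

111573.00 BTU/hr


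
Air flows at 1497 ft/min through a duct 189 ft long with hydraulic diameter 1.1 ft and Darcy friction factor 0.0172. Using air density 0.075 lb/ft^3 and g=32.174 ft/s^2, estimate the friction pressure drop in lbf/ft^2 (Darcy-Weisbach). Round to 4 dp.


v_fps = 1497/60 = 24.95 ft/s
dp = 0.0172*(189/1.1)*0.075*24.95^2/(2*32.174) = 2.1442 lbf/ft^2

2.1442 lbf/ft^2


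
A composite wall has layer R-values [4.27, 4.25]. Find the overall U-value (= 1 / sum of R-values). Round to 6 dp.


R_total = 4.27 + 4.25 = 8.52
U = 1/8.52 = 0.117371

0.117371


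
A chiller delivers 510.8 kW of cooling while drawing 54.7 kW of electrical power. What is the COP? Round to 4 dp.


COP = 510.8 / 54.7 = 9.3382

9.3382


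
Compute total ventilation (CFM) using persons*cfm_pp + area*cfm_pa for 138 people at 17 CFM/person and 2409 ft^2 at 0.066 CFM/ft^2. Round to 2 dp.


Total = 138*17 + 2409*0.066 = 2504.99 CFM

2504.99 CFM


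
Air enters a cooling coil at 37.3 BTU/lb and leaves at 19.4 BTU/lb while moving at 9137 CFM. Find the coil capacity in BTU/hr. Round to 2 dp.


Q = 4.5 * 9137 * (37.3 - 19.4) = 735985.35 BTU/hr

735985.35 BTU/hr


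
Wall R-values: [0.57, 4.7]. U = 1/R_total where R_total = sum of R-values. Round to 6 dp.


R_total = 0.57 + 4.7 = 5.27
U = 1/5.27 = 0.189753

0.189753


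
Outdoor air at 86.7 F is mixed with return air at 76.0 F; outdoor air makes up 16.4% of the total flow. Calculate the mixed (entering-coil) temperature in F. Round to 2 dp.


T_mix = 76.0 + (16.4/100)*(86.7-76.0) = 77.75 F

77.75 F


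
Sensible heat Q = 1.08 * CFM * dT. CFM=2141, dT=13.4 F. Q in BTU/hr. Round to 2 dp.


Q = 1.08 * 2141 * 13.4 = 30984.55 BTU/hr

30984.55 BTU/hr


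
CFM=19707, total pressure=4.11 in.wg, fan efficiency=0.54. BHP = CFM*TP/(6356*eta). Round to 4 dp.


BHP = 19707 * 4.11 / (6356 * 0.54) = 23.5985 hp

23.5985 hp


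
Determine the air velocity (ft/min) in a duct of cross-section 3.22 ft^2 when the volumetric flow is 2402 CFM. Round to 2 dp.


V = 2402 / 3.22 = 745.96 ft/min

745.96 ft/min


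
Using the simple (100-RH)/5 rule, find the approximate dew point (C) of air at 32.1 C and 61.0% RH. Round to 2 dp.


Td = 32.1 - (100-61.0)/5 = 24.30 C

24.30 C


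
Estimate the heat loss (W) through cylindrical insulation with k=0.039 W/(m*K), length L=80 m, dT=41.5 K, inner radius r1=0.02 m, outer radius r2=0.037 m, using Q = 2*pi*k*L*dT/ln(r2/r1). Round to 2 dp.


Q = 2*pi*0.039*80*41.5/ln(0.037/0.02) = 1322.44 W

1322.44 W


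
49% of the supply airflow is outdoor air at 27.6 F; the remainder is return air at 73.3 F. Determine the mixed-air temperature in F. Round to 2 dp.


T_mix = 0.49*27.6 + 0.51*73.3 = 50.91 F

50.91 F


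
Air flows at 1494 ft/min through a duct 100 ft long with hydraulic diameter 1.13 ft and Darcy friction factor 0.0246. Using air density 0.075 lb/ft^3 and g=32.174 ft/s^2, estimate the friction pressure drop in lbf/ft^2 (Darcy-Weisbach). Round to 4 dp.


v_fps = 1494/60 = 24.9 ft/s
dp = 0.0246*(100/1.13)*0.075*24.9^2/(2*32.174) = 1.5732 lbf/ft^2

1.5732 lbf/ft^2


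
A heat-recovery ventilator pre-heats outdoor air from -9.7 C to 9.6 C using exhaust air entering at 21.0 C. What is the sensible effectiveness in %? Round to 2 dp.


eff = (9.6-(-9.7))/(21.0-(-9.7))*100 = 62.87 %

62.87 %


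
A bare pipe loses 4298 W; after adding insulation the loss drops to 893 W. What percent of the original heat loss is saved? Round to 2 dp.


Savings = ((4298-893)/4298)*100 = 79.22 %

79.22 %


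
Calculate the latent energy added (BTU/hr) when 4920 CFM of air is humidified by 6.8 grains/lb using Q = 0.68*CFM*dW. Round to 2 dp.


Q = 0.68 * 4920 * 6.8 = 22750.08 BTU/hr

22750.08 BTU/hr


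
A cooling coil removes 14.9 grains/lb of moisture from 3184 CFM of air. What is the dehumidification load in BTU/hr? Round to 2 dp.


Q = 0.68 * 3184 * 14.9 = 32260.29 BTU/hr

32260.29 BTU/hr


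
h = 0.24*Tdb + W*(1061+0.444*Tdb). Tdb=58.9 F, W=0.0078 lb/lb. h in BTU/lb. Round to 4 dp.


h = 0.24*58.9 + 0.0078*(1061+0.444*58.9) = 22.6158 BTU/lb

22.6158 BTU/lb


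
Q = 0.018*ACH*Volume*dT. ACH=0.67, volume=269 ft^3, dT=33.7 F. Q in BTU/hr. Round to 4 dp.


Q = 0.018 * 0.67 * 269 * 33.7 = 109.3275 BTU/hr

109.3275 BTU/hr


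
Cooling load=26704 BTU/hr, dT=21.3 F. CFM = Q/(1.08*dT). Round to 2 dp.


CFM = 26704 / (1.08 * 21.3) = 1160.84

1160.84 CFM


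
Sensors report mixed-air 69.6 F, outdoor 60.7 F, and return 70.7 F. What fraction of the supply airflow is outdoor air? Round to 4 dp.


frac = (69.6 - 70.7) / (60.7 - 70.7) = 0.1100

0.1100


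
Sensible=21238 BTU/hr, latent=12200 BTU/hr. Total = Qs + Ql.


Qt = 21238 + 12200 = 33438 BTU/hr

33438 BTU/hr


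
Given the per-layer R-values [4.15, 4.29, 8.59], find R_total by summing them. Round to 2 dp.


R_total = 4.15 + 4.29 + 8.59 = 17.03

17.03


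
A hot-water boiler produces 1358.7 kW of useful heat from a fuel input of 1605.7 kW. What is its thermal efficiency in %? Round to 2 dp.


eta = (1358.7/1605.7)*100 = 84.62 %

84.62 %


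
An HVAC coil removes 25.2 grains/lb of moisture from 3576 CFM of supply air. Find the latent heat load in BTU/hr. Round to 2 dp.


Q = 0.68 * 3576 * 25.2 = 61278.34 BTU/hr

61278.34 BTU/hr


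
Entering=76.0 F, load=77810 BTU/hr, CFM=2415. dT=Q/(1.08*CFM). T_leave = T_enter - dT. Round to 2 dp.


dT = 77810/(1.08*2415) = 29.8328
T_leave = 76.0 - 29.8328 = 46.17 F

46.17 F


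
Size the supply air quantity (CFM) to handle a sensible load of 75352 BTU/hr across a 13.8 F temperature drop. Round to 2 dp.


CFM = 75352 / (1.08 * 13.8) = 5055.82

5055.82 CFM


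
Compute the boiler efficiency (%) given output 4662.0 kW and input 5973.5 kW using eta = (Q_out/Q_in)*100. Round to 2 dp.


eta = (4662.0/5973.5)*100 = 78.04 %

78.04 %


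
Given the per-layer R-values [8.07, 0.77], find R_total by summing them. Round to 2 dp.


R_total = 8.07 + 0.77 = 8.84

8.84


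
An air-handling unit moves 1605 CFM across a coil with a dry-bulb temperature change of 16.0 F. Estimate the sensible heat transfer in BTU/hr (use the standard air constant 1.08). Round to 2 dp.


Q = 1.08 * 1605 * 16.0 = 27734.40 BTU/hr

27734.40 BTU/hr


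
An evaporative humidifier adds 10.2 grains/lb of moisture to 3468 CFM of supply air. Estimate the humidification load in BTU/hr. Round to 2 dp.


Q = 0.68 * 3468 * 10.2 = 24054.05 BTU/hr

24054.05 BTU/hr


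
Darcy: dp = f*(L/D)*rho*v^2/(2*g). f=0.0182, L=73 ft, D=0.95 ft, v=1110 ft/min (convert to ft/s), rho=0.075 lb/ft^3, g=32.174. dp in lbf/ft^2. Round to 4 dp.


v_fps = 1110/60 = 18.5 ft/s
dp = 0.0182*(73/0.95)*0.075*18.5^2/(2*32.174) = 0.5579 lbf/ft^2

0.5579 lbf/ft^2


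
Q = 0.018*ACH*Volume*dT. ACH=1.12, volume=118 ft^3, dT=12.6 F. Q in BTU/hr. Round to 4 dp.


Q = 0.018 * 1.12 * 118 * 12.6 = 29.9739 BTU/hr

29.9739 BTU/hr


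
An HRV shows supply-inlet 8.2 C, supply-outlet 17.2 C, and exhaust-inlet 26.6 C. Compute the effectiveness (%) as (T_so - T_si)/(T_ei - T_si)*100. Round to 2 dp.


eff = (17.2-8.2)/(26.6-8.2)*100 = 48.91 %

48.91 %


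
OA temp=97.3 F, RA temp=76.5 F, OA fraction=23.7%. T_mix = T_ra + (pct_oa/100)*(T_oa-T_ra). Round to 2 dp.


T_mix = 76.5 + (23.7/100)*(97.3-76.5) = 81.43 F

81.43 F


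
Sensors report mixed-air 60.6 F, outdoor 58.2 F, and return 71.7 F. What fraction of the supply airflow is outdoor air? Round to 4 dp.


frac = (60.6 - 71.7) / (58.2 - 71.7) = 0.8222

0.8222


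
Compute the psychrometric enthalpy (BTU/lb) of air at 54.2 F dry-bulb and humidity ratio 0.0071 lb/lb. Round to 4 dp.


h = 0.24*54.2 + 0.0071*(1061+0.444*54.2) = 20.7120 BTU/lb

20.7120 BTU/lb


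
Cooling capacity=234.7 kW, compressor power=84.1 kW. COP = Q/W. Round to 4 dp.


COP = 234.7 / 84.1 = 2.7907

2.7907


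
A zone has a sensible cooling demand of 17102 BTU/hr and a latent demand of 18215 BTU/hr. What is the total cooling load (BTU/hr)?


Qt = 17102 + 18215 = 35317 BTU/hr

35317 BTU/hr


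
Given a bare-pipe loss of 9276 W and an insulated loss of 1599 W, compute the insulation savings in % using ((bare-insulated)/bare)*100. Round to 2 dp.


Savings = ((9276-1599)/9276)*100 = 82.76 %

82.76 %


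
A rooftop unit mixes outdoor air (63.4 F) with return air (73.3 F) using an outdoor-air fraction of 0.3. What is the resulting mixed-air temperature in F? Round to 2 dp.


T_mix = 0.3*63.4 + 0.7*73.3 = 70.33 F

70.33 F


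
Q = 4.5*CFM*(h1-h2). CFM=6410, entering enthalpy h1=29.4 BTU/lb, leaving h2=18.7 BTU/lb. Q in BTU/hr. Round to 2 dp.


Q = 4.5 * 6410 * (29.4 - 18.7) = 308641.50 BTU/hr

308641.50 BTU/hr


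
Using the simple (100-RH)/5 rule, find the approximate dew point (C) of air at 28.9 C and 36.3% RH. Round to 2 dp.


Td = 28.9 - (100-36.3)/5 = 16.16 C

16.16 C


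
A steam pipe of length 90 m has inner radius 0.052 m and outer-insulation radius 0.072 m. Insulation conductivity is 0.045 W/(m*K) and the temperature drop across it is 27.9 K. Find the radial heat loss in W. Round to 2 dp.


Q = 2*pi*0.045*90*27.9/ln(0.072/0.052) = 2181.68 W

2181.68 W


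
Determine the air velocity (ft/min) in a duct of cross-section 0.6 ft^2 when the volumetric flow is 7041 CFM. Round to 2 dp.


V = 7041 / 0.6 = 11735.00 ft/min

11735.00 ft/min
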